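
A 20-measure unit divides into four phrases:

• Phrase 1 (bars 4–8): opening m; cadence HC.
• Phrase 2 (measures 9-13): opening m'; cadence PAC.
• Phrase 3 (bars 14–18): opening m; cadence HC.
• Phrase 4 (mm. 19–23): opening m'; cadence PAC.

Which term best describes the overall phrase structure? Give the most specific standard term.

The cadence pattern HC–PAC–HC–PAC is weak–strong twice, and phrases 3–4 restate phrases 1–2: a period heard twice, not a double period (which would end weakly at phrase 2).

repeated period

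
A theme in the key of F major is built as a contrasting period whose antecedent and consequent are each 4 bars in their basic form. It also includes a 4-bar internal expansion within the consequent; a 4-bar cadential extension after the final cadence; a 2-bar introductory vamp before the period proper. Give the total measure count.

18 measures

Basic contrasting period: 4 + 4 = 8 bars.
8 (basic form) + 4 (internal expansion) + 4 (cadential extension) + 2 (introduction) = 18.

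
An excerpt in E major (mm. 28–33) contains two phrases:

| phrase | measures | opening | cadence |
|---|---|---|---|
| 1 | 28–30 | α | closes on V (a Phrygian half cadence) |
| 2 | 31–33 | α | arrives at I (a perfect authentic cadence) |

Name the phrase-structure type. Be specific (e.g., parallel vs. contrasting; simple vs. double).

Phrase 1 ends with a Phrygian half cadence (weaker) and phrase 2 with a perfect authentic cadence (stronger): antecedent + consequent = a period.
The two phrases open with the same material (α / α), so the period is parallel.

parallel period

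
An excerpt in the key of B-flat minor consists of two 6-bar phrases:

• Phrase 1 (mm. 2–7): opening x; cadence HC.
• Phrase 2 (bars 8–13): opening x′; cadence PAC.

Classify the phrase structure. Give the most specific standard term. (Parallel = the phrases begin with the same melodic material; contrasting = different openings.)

parallel period

Phrase 1 ends with a half cadence (weaker) and phrase 2 with a perfect authentic cadence (stronger): antecedent + consequent = a period.
The two phrases open with the same material (x / x′), so the period is parallel.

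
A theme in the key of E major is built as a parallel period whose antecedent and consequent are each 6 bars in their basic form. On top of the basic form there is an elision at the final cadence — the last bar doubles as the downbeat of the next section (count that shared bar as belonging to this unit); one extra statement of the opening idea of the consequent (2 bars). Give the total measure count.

14 measures

Basic parallel period: 6 + 6 = 12 bars.
12 (basic form) + 2 (extra statement) = 14.
The elision shares a bar with the next section but does not change this unit's count.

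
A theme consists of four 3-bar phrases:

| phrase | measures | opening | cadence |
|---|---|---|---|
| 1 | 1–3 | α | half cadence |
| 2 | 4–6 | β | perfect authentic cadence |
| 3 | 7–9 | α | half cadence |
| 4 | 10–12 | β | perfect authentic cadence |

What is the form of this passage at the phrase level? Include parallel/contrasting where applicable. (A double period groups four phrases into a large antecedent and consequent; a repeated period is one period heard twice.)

repeated period

The cadence pattern HC–PAC–HC–PAC is weak–strong twice, and phrases 3–4 restate phrases 1–2: a period heard twice, not a double period (which would end weakly at phrase 2).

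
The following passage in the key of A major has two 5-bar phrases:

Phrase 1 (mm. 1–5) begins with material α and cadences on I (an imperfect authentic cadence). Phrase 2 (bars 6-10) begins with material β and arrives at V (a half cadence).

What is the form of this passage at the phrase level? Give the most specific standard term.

The second phrase closes with a half cadence, which is not stronger than the first phrase's imperfect authentic cadence; without a weak→strong cadential pair there is no antecedent–consequent relationship, so this is a phrase group rather than a period.

phrase group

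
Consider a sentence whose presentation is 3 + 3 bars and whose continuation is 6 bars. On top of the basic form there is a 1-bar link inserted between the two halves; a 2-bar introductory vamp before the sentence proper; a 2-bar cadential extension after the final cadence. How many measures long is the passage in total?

Basic sentence: 3 + 3 + 6 = 12 bars.
12 (basic form) + 1 (link) + 2 (introduction) + 2 (cadential extension) = 17.

17 measures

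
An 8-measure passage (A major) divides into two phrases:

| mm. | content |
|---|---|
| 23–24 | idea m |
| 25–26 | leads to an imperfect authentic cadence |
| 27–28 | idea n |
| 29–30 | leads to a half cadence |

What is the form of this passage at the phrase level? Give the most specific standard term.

The second phrase closes with a half cadence, which is not stronger than the first phrase's imperfect authentic cadence; without a weak→strong cadential pair there is no antecedent–consequent relationship, so this is a phrase group rather than a period.

phrase group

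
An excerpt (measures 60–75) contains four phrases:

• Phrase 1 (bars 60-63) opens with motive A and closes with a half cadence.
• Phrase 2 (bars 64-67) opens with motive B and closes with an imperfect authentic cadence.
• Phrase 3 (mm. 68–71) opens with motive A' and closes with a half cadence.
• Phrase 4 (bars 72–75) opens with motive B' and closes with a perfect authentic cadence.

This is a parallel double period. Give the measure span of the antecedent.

measures 60–67

In a double period the first pair of phrases (ending imperfect authentic cadence) is the large antecedent and the second pair (ending perfect authentic cadence) is the large consequent; the antecedent is measures 60–67.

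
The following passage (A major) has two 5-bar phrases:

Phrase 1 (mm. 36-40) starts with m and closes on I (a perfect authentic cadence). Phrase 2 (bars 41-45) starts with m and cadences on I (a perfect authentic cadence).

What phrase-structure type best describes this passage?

Both phrases have the same opening (m) and the same cadence (perfect authentic cadence): the second is a restatement, not a consequent, so this is a repeated phrase rather than a period.

repeated phrase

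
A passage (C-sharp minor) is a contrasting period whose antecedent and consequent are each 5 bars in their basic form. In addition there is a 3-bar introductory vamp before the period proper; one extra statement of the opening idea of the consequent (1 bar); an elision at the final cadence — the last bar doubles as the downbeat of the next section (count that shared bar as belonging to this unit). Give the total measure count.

Basic contrasting period: 5 + 5 = 10 bars.
10 (basic form) + 3 (introduction) + 1 (extra statement) = 14.
The elision shares a bar with the next section but does not change this unit's count.

14 measures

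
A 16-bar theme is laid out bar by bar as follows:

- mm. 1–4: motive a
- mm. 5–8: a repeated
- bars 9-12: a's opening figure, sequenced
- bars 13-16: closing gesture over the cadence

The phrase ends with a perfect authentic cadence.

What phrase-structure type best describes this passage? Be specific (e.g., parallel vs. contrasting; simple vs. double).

Basic idea (mm. 1-4) + its repetition (mm. 5–8) form the presentation; fragmentation and cadence (mm. 9–16) form the continuation — the 16-bar whole is a sentence.

sentence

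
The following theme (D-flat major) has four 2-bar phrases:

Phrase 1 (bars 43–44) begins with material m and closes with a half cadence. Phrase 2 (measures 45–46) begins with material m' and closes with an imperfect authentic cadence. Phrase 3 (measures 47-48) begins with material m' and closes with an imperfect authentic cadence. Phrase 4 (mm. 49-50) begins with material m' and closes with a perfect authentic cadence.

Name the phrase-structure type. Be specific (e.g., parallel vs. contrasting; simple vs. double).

parallel double period

Four phrases in two halves: the first half (bars 43–46) ends with an imperfect authentic cadence, the second (bars 47-50) with a perfect authentic cadence — a large antecedent–consequent pair, i.e. a double period.
Phrase 3 begins with the same material as phrase 1, making it parallel.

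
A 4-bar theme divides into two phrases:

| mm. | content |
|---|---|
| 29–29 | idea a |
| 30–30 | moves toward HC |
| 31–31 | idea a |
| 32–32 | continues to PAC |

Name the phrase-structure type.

parallel period

Phrase 1 ends with a half cadence (weaker) and phrase 2 with a perfect authentic cadence (stronger): antecedent + consequent = a period.
The two phrases open with the same material (a / a), so the period is parallel.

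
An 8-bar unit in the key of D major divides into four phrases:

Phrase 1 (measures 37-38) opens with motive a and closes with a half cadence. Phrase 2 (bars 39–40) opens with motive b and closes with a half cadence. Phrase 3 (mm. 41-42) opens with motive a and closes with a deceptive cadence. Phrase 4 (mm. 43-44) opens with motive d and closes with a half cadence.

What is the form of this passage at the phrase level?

Phrase 4 ends with a half cadence, no stronger than phrase 2's half cadence, so the four phrases do not form a double period; nor do phrases 3–4 duplicate 1–2, so it is not a repeated period. With no phrase reaching a conclusive cadence, the passage is a phrase group.

phrase group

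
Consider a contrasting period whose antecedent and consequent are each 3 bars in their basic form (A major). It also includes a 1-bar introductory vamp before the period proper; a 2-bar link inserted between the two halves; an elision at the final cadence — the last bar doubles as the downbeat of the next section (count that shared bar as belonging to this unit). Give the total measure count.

9 measures

Basic contrasting period: 3 + 3 = 6 bars.
6 (basic form) + 1 (introduction) + 2 (link) = 9.
The elision shares a bar with the next section but does not change this unit's count.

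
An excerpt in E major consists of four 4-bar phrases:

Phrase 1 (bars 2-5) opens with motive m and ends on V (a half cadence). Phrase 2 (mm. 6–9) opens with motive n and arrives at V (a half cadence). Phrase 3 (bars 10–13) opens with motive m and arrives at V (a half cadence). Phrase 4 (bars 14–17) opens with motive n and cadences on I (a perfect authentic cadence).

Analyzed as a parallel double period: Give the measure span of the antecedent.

In a double period the four phrases pair into a large antecedent (phrases 1–2, ending half cadence) and a large consequent (phrases 3–4, ending perfect authentic cadence). The antecedent spans measures 2–9.

measures 2–9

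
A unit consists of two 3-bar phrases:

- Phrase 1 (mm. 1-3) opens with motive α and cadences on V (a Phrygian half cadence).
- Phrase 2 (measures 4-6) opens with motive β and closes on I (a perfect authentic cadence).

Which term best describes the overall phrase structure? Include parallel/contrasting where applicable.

Phrase 1 ends with a Phrygian half cadence (weaker) and phrase 2 with a perfect authentic cadence (stronger): antecedent + consequent = a period.
The two phrases open with different material (α / β), so the period is contrasting.

contrasting period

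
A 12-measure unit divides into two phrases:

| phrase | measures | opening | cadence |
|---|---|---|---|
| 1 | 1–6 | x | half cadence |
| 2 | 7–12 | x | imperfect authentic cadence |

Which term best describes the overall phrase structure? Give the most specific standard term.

parallel period

Phrase 1 ends with a half cadence (weaker) and phrase 2 with an imperfect authentic cadence (stronger): antecedent + consequent = a period.
The two phrases open with the same material (x / x), so the period is parallel.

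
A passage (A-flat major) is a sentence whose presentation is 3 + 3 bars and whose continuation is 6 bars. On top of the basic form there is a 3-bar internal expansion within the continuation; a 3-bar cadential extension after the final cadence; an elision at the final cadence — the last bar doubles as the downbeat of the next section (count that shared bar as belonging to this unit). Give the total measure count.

Basic sentence: 3 + 3 + 6 = 12 bars.
12 (basic form) + 3 (internal expansion) + 3 (cadential extension) = 18.
The elision shares a bar with the next section but does not change this unit's count.

18 measures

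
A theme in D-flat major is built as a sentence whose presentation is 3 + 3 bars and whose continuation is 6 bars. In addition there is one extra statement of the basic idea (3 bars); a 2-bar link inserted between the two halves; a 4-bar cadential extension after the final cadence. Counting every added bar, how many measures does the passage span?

Basic sentence: 3 + 3 + 6 = 12 bars.
12 (basic form) + 3 (extra statement) + 2 (link) + 4 (cadential extension) = 21.

21 measures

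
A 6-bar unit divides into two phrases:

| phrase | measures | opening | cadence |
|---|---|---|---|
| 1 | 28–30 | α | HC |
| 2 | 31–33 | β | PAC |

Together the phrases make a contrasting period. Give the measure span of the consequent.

measures 31–33

The phrase ending with the weaker cadence (half cadence) is the antecedent; the one ending more conclusively (perfect authentic cadence) is the consequent. The consequent is measures 31–33.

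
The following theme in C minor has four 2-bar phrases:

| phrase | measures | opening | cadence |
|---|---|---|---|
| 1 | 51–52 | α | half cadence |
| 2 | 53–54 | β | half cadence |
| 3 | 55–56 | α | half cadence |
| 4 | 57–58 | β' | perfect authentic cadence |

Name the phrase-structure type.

Four phrases in two halves: the first half (mm. 51–54) ends with a half cadence, the second (measures 55–58) with a perfect authentic cadence — a large antecedent–consequent pair, i.e. a double period.
Phrase 3 begins with the same material as phrase 1, making it parallel.

parallel double period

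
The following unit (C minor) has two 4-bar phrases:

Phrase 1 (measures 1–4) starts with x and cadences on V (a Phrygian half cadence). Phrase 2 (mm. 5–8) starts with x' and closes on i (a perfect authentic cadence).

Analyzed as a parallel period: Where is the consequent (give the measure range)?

measures 5–8

The antecedent is the phrase ending with the weaker cadence (Phrygian half cadence, phrase 1) and the consequent the one ending more conclusively (perfect authentic cadence, phrase 2); the consequent is mm. 5–8.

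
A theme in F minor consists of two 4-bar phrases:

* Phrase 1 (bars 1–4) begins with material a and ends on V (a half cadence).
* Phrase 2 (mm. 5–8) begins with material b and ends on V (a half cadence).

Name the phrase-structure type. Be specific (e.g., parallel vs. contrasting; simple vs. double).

The second phrase closes with a half cadence, which is not stronger than the first phrase's half cadence; without a weak→strong cadential pair there is no antecedent–consequent relationship, so this is a phrase group rather than a period.

phrase group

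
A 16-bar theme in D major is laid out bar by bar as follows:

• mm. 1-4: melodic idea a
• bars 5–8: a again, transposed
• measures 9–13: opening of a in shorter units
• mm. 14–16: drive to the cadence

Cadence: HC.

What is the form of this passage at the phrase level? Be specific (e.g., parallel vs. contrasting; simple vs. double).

Basic idea (measures 1–4) + its repetition (mm. 5-8) form the presentation; fragmentation and cadence (measures 9–16) form the continuation — the 16-bar whole is a sentence.

sentence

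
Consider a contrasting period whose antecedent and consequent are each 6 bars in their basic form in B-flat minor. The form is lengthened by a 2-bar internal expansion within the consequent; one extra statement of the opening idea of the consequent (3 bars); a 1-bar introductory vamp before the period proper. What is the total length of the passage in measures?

18 measures

Basic contrasting period: 6 + 6 = 12 bars.
12 (basic form) + 2 (internal expansion) + 3 (extra statement) + 1 (introduction) = 18.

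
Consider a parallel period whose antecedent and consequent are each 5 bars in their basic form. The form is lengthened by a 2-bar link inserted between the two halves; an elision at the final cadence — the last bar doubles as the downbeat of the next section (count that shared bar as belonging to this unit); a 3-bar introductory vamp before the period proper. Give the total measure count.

15 measures

Basic parallel period: 5 + 5 = 10 bars.
10 (basic form) + 2 (link) + 3 (introduction) = 15.
The elision shares a bar with the next section but does not change this unit's count.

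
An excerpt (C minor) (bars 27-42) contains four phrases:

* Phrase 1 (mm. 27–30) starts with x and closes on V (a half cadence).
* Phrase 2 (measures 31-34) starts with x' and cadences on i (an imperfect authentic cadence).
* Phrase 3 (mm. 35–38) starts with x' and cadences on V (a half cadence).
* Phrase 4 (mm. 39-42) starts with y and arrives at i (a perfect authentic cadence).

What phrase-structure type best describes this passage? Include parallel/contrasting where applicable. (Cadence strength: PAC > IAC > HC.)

parallel double period

Four phrases in two halves: the first half (bars 27–34) ends with an imperfect authentic cadence, the second (measures 35–42) with a perfect authentic cadence — a large antecedent–consequent pair, i.e. a double period.
Phrase 3 begins with the same material as phrase 1, making it parallel.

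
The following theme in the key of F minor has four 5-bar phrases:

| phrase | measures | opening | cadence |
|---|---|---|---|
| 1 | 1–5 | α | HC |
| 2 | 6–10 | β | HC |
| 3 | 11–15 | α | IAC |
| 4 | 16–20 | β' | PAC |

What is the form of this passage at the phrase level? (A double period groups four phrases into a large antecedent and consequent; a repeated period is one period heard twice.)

Four phrases in two halves: the first half (mm. 1–10) ends with a half cadence, the second (mm. 11–20) with a perfect authentic cadence — a large antecedent–consequent pair, i.e. a double period.
Phrase 3 begins with the same material as phrase 1, making it parallel.

parallel double period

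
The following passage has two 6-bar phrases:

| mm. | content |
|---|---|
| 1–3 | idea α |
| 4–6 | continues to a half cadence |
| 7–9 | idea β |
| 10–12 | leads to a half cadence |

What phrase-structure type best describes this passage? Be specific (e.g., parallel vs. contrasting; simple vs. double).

phrase group

The second phrase closes with a half cadence, which is not stronger than the first phrase's half cadence; without a weak→strong cadential pair there is no antecedent–consequent relationship, so this is a phrase group rather than a period.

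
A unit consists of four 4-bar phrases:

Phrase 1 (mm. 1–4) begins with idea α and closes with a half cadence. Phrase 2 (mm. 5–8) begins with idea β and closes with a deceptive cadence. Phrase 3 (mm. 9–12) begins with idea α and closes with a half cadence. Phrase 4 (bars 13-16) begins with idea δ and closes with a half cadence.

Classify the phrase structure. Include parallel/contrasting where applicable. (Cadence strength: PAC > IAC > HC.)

Phrase 4 ends with a half cadence, no stronger than phrase 2's deceptive cadence, so the four phrases do not form a double period; nor do phrases 3–4 duplicate 1–2, so it is not a repeated period. With no phrase reaching a conclusive cadence, the passage is a phrase group.

phrase group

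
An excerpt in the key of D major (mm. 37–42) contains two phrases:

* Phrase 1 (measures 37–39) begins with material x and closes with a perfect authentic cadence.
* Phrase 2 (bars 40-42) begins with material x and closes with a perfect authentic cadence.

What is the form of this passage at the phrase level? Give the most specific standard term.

Both phrases have the same opening (x) and the same cadence (perfect authentic cadence): the second is a restatement, not a consequent, so this is a repeated phrase rather than a period.

repeated phrase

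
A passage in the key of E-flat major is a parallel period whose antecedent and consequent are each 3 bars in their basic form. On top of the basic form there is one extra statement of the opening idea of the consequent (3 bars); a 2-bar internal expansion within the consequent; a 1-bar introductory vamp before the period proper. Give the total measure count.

Basic parallel period: 3 + 3 = 6 bars.
6 (basic form) + 3 (extra statement) + 2 (internal expansion) + 1 (introduction) = 12.

12 measures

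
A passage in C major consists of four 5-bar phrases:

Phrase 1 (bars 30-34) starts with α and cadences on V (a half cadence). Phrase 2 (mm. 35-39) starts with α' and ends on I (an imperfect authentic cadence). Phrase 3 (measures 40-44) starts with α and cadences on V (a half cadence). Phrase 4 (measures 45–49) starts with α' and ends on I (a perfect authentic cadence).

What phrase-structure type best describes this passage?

Four phrases in two halves: the first half (mm. 30–39) ends with an imperfect authentic cadence, the second (measures 40–49) with a perfect authentic cadence — a large antecedent–consequent pair, i.e. a double period.
Phrase 3 begins with the same material as phrase 1, making it parallel.

parallel double period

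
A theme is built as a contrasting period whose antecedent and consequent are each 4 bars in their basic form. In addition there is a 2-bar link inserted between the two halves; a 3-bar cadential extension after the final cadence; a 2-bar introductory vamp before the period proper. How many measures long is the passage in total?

Basic contrasting period: 4 + 4 = 8 bars.
8 (basic form) + 2 (link) + 3 (cadential extension) + 2 (introduction) = 15.

15 measures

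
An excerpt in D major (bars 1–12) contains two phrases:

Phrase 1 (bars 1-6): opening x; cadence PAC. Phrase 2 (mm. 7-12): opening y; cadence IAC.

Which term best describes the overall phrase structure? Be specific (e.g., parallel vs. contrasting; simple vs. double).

The second phrase closes with an imperfect authentic cadence, which is not stronger than the first phrase's perfect authentic cadence; without a weak→strong cadential pair there is no antecedent–consequent relationship, so this is a phrase group rather than a period.

phrase group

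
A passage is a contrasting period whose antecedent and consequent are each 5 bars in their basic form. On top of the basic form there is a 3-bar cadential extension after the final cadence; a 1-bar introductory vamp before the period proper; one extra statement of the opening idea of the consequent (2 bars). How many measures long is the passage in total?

16 measures

Basic contrasting period: 5 + 5 = 10 bars.
10 (basic form) + 3 (cadential extension) + 1 (introduction) + 2 (extra statement) = 16.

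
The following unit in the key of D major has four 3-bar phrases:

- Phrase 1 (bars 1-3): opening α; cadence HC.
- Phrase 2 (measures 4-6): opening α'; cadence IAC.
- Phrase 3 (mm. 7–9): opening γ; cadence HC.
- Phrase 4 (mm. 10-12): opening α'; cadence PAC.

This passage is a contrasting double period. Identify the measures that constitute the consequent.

measures 7–12

In a double period the four phrases pair into a large antecedent (phrases 1–2, ending imperfect authentic cadence) and a large consequent (phrases 3–4, ending perfect authentic cadence). The consequent spans bars 7-12.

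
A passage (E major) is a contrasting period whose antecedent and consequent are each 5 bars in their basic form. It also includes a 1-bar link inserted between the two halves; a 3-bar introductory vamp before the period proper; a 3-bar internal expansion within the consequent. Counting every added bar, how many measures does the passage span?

Basic contrasting period: 5 + 5 = 10 bars.
10 (basic form) + 1 (link) + 3 (introduction) + 3 (internal expansion) = 17.

17 measures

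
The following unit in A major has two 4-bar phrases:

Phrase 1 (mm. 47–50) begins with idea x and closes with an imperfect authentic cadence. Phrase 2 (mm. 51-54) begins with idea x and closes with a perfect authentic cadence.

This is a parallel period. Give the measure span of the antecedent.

measures 47–50

The phrase ending with the weaker cadence (imperfect authentic cadence) is the antecedent; the one ending more conclusively (perfect authentic cadence) is the consequent. The antecedent is measures 47–50.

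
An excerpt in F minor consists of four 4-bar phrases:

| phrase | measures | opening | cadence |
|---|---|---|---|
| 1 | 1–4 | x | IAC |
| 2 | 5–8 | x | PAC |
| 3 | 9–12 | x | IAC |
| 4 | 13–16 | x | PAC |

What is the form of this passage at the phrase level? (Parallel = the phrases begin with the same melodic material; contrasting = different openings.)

The cadence pattern IAC–PAC–IAC–PAC is weak–strong twice, and phrases 3–4 restate phrases 1–2: a period heard twice, not a double period (which would end weakly at phrase 2).

repeated period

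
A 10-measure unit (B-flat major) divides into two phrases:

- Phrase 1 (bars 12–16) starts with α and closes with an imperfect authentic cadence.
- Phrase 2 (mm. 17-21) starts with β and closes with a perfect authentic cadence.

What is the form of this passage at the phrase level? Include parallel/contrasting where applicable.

Phrase 1 ends with an imperfect authentic cadence (weaker) and phrase 2 with a perfect authentic cadence (stronger): antecedent + consequent = a period.
The two phrases open with different material (α / β), so the period is contrasting.

contrasting period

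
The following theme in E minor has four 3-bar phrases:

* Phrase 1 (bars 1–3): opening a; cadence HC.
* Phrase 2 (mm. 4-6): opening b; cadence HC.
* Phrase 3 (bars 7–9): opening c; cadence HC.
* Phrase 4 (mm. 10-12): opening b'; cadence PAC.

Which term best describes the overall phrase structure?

contrasting double period

Four phrases in two halves: the first half (bars 1–6) ends with a half cadence, the second (mm. 7-12) with a perfect authentic cadence — a large antecedent–consequent pair, i.e. a double period.
Phrase 3 begins with different material from phrase 1, making it contrasting.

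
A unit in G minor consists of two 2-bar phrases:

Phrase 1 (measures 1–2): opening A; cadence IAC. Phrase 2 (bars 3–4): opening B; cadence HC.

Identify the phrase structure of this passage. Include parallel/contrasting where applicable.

The second phrase closes with a half cadence, which is not stronger than the first phrase's imperfect authentic cadence; without a weak→strong cadential pair there is no antecedent–consequent relationship, so this is a phrase group rather than a period.

phrase group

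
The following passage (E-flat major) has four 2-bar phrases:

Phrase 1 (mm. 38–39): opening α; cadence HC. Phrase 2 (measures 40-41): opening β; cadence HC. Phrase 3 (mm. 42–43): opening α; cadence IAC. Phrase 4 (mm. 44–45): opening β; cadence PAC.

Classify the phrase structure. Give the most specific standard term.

Four phrases in two halves: the first half (mm. 38–41) ends with a half cadence, the second (bars 42–45) with a perfect authentic cadence — a large antecedent–consequent pair, i.e. a double period.
Phrase 3 begins with the same material as phrase 1, making it parallel.

parallel double period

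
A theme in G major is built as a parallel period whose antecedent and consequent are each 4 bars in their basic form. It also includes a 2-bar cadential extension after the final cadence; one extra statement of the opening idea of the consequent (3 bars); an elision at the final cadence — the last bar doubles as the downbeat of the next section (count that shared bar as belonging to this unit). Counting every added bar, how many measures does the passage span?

13 measures

Basic parallel period: 4 + 4 = 8 bars.
8 (basic form) + 2 (cadential extension) + 3 (extra statement) = 13.
The elision shares a bar with the next section but does not change this unit's count.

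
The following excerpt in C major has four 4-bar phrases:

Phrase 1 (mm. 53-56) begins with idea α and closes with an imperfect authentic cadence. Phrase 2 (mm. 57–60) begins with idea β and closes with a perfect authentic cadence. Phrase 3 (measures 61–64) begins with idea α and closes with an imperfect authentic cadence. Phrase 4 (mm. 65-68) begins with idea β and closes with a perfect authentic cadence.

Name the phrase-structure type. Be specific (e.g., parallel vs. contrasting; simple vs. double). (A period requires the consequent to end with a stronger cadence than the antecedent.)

repeated period

The cadence pattern IAC–PAC–IAC–PAC is weak–strong twice, and phrases 3–4 restate phrases 1–2: a period heard twice, not a double period (which would end weakly at phrase 2).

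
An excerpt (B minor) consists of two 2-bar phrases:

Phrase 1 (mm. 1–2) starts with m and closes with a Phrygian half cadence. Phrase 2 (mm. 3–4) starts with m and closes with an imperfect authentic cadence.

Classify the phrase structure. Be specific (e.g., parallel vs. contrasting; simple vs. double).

parallel period

Phrase 1 ends with a Phrygian half cadence (weaker) and phrase 2 with an imperfect authentic cadence (stronger): antecedent + consequent = a period.
The two phrases open with the same material (m / m), so the period is parallel.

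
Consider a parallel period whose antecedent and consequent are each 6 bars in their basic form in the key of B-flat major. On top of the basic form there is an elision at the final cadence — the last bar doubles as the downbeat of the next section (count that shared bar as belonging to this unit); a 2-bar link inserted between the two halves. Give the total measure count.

Basic parallel period: 6 + 6 = 12 bars.
12 (basic form) + 2 (link) = 14.
The elision shares a bar with the next section but does not change this unit's count.

14 measures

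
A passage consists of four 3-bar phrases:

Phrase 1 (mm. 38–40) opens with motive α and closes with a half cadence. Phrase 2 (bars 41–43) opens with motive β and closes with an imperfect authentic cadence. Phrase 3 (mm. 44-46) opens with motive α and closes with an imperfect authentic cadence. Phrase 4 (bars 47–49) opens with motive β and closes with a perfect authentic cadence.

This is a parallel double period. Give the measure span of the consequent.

In a double period the first pair of phrases (ending imperfect authentic cadence) is the large antecedent and the second pair (ending perfect authentic cadence) is the large consequent; the consequent is measures 44–49.

measures 44–49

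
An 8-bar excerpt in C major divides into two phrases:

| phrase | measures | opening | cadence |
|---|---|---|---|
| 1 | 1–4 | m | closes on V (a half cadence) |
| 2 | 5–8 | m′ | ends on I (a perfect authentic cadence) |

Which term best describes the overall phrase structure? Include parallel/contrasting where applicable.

parallel period

Phrase 1 ends with a half cadence (weaker) and phrase 2 with a perfect authentic cadence (stronger): antecedent + consequent = a period.
The two phrases open with the same material (m / m′), so the period is parallel.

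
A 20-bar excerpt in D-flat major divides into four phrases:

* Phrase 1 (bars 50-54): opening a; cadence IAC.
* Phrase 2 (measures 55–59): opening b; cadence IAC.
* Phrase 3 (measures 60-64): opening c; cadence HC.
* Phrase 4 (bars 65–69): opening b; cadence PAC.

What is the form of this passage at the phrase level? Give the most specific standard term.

contrasting double period

Four phrases in two halves: the first half (mm. 50-59) ends with an imperfect authentic cadence, the second (mm. 60–69) with a perfect authentic cadence — a large antecedent–consequent pair, i.e. a double period.
Phrase 3 begins with different material from phrase 1, making it contrasting.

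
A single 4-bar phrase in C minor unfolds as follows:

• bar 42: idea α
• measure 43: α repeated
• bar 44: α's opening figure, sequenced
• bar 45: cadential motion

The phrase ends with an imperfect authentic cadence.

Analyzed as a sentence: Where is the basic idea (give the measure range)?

measures 42–42

The presentation of a sentence is the basic idea (m. 42) plus its repetition (bar 43); the basic idea is therefore m. 42.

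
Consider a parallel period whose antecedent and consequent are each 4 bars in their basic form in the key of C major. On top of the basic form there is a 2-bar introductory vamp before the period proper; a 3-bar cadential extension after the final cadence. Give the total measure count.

Basic parallel period: 4 + 4 = 8 bars.
8 (basic form) + 2 (introduction) + 3 (cadential extension) = 13.

13 measures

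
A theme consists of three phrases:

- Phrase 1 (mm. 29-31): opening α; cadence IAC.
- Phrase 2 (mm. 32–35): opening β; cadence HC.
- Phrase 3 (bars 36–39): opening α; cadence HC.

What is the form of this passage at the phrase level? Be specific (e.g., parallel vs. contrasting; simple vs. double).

The final phrase closes with a half cadence, which is not stronger than the preceding half cadence; the 3 phrases lack an overall antecedent–consequent design and so form a phrase group.

phrase group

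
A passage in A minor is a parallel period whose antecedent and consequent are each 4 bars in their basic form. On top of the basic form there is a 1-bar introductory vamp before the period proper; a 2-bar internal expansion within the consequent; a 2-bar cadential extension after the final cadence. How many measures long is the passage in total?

Basic parallel period: 4 + 4 = 8 bars.
8 (basic form) + 1 (introduction) + 2 (internal expansion) + 2 (cadential extension) = 13.

13 measures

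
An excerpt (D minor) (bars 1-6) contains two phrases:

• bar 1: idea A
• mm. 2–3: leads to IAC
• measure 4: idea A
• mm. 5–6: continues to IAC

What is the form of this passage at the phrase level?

repeated phrase

Both phrases have the same opening (A) and the same cadence (imperfect authentic cadence): the second is a restatement, not a consequent, so this is a repeated phrase rather than a period.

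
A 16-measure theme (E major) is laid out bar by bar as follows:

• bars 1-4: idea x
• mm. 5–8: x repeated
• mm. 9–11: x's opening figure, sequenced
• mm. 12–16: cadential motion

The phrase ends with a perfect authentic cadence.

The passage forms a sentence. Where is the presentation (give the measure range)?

The presentation of a sentence is the basic idea (mm. 1–4) plus its repetition (mm. 5–8); the presentation is therefore measures 1–8.

measures 1–8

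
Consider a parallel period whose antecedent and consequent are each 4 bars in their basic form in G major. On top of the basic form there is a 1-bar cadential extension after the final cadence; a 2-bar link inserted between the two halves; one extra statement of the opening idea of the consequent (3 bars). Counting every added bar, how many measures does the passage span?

14 measures

Basic parallel period: 4 + 4 = 8 bars.
8 (basic form) + 1 (cadential extension) + 2 (link) + 3 (extra statement) = 14.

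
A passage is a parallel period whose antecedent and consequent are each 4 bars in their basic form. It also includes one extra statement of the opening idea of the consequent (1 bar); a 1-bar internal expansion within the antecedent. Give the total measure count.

Basic parallel period: 4 + 4 = 8 bars.
8 (basic form) + 1 (extra statement) + 1 (internal expansion) = 10.

10 measures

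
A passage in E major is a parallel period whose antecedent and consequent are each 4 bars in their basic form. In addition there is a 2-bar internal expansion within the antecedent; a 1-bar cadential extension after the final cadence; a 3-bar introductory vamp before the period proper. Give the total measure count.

Basic parallel period: 4 + 4 = 8 bars.
8 (basic form) + 2 (internal expansion) + 1 (cadential extension) + 3 (introduction) = 14.

14 measures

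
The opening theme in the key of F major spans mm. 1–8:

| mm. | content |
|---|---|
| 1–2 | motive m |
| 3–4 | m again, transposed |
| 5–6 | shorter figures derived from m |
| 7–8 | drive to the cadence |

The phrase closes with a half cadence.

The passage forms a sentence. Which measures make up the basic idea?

The presentation of a sentence is the basic idea (mm. 1–2) plus its repetition (bars 3–4); the basic idea is therefore bars 1–2.

measures 1–2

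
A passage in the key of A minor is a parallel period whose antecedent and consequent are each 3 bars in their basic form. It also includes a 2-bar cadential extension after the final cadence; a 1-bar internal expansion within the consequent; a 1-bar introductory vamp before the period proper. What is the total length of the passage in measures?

Basic parallel period: 3 + 3 = 6 bars.
6 (basic form) + 2 (cadential extension) + 1 (internal expansion) + 1 (introduction) = 10.

10 measures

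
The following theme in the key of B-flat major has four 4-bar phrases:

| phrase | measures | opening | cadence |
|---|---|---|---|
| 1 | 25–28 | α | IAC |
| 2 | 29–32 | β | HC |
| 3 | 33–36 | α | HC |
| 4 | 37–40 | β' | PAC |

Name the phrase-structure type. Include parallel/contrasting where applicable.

Four phrases in two halves: the first half (measures 25-32) ends with a half cadence, the second (measures 33–40) with a perfect authentic cadence — a large antecedent–consequent pair, i.e. a double period.
Phrase 3 begins with the same material as phrase 1, making it parallel.

parallel double period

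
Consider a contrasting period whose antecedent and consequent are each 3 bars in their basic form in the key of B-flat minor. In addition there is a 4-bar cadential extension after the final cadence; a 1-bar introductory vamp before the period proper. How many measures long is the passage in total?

Basic contrasting period: 3 + 3 = 6 bars.
6 (basic form) + 4 (cadential extension) + 1 (introduction) = 11.

11 measures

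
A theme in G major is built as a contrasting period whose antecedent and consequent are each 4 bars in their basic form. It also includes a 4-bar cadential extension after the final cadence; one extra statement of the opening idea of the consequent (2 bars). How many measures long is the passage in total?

Basic contrasting period: 4 + 4 = 8 bars.
8 (basic form) + 4 (cadential extension) + 2 (extra statement) = 14.

14 measures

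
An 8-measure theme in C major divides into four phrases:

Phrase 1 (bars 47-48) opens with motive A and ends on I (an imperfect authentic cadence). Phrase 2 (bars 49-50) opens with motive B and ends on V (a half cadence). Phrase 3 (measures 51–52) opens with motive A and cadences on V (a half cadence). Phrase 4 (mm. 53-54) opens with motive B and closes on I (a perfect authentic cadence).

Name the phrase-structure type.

parallel double period

Four phrases in two halves: the first half (bars 47–50) ends with a half cadence, the second (mm. 51-54) with a perfect authentic cadence — a large antecedent–consequent pair, i.e. a double period.
Phrase 3 begins with the same material as phrase 1, making it parallel.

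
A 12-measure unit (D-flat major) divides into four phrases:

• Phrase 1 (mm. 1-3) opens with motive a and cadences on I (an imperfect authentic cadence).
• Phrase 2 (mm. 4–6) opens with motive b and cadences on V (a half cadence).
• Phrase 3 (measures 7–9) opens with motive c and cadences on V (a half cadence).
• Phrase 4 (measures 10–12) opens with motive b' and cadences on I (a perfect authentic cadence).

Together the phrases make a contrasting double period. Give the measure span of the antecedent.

measures 1–6

In a double period the first pair of phrases (ending half cadence) is the large antecedent and the second pair (ending perfect authentic cadence) is the large consequent; the antecedent is measures 1–6.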